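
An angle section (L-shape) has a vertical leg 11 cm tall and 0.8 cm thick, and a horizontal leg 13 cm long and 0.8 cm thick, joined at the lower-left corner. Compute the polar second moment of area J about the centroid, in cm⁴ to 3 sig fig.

Treat the section as a set of non-overlapping primitives; coordinates are from the bounding-box lower-left.
Vertical leg: 0.8 × 11, A = 8.8 cm², y = 5.5 cm, Ī = 88.733 cm⁴.
Horizontal leg (remainder): 12.2 × 0.8, A = 9.76 cm², y = 0.4 cm, Ī = 0.52053 cm⁴.
Centroid: ȳ = ΣA·y / ΣA = 2.8181 cm.
Transfer each piece to the centroidal x-axis using Ī + A·d² with d = y − 2.8181:
  vertical leg: d = 2.6819 cm → contributes +152.03 cm⁴
  horizontal leg (remainder): d = -2.4181 cm → contributes +57.589 cm⁴
Total I = 209.62 cm⁴.
For the y-axis: x̄ = 3.8181 cm.
Repeating about the centroidal y-axis gives I_y = 317.04 cm⁴.
Polar second moment: J = I_x + I_y = 526.66 cm⁴.

J ≈ 527 cm⁴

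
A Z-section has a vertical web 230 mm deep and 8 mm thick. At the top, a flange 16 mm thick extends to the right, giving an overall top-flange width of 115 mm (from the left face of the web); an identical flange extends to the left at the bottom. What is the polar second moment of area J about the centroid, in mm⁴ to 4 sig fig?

Treat the section as a set of non-overlapping primitives; coordinates are from the bounding-box lower-left.
Web: 8 × 230, A = 1 840 mm², y = 115 mm, Ī = 8 111 333 mm⁴.
Top flange (beyond web): 107 × 16, A = 1 712 mm², y = 222 mm, Ī = 36522.7 mm⁴.
Bottom flange (beyond web): 107 × 16, A = 1 712 mm², y = 8 mm, Ī = 36522.7 mm⁴.
Centroid: ȳ = ΣA·y / ΣA = 115 mm.
Transfer each piece to the centroidal x-axis using Ī + A·d² with d = y − 115:
  web: d = 0 mm → contributes +8 111 333 mm⁴
  top flange (beyond web): d = 107 mm → contributes +19 637 211 mm⁴
  bottom flange (beyond web): d = -107 mm → contributes +19 637 211 mm⁴
Total I = 47 385 755 mm⁴.
For the y-axis: x̄ = 111 mm.
Repeating about the centroidal y-axis gives I_y = 14 597 195 mm⁴.
Polar second moment: J = I_x + I_y = 61 982 949 mm⁴.

J ≈ 6.198 × 10⁷ mm⁴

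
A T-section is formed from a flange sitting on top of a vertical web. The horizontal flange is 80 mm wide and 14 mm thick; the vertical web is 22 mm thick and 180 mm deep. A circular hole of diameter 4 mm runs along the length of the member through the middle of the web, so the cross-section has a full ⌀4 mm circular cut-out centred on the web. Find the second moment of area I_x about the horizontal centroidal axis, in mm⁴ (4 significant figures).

Decompose the section into non-overlapping parts with the origin at the bottom-left of its bounding rectangle.
Flange: 80 × 14, A = 1 120 mm², y = 187 mm, Ī = 18293.3 mm⁴.
Web: 22 × 180, A = 3 960 mm², y = 90 mm, Ī = 10 692 000 mm⁴.
Hole (subtracted): ⌀4, A = 12.5664 mm², y = 90 mm, Ī = 12.5664 mm⁴.
Centroid: ȳ = ΣA·y / ΣA = 111.439 mm.
Transfer each piece to the horizontal centroidal axis using Ī + A·d² with d = y − 111.439:
  flange: d = 75.5611 mm → contributes +6 412 918 mm⁴
  web: d = -21.4389 mm → contributes +12 512 114 mm⁴
  hole: d = -21.4389 mm → contributes −5788.38 mm⁴
Total I = 18 919 243 mm⁴.

I_x ≈ 1.892 × 10⁷ mm⁴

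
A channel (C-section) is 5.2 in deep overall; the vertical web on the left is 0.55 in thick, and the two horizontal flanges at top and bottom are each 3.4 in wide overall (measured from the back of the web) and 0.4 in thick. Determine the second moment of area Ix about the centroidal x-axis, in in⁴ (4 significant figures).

Ix ≈ 19.61 in⁴

Decompose the section into non-overlapping parts with the origin at the bottom-left of its bounding rectangle.
Web: 0.55 × 5.2, A = 2.86 in², y = 2.6 in, Ī = 6.44453 in⁴.
Top flange (beyond web): 2.85 × 0.4, A = 1.14 in², y = 5 in, Ī = 0.0152 in⁴.
Bottom flange (beyond web): 2.85 × 0.4, A = 1.14 in², y = 0.2 in, Ī = 0.0152 in⁴.
By symmetry the centroid is at mid-height, ȳ = 2.6 in.
Transfer each piece to the centroidal x-axis using Ī + A·d² with d = y − 2.6:
  web: d = 0 in → contributes +6.44453 in⁴
  top flange (beyond web): d = 2.4 in → contributes +6.5816 in⁴
  bottom flange (beyond web): d = -2.4 in → contributes +6.5816 in⁴
Total I = 19.6077 in⁴.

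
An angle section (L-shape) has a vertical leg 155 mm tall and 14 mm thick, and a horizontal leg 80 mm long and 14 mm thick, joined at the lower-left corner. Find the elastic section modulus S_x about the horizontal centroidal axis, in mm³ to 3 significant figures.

S_x ≈ 7.69 × 10⁴ mm³

Break the section into simple shapes (no overlaps), measuring from the bottom-left corner of the bounding box.
Vertical leg: 14 × 155, A = 2 170 mm², y = 77.5 mm, Ī = 4 344 521 mm⁴.
Horizontal leg (remainder): 66 × 14, A = 924 mm², y = 7 mm, Ī = 15 092 mm⁴.
Centroid: ȳ = ΣA·y / ΣA = 56.446 mm.
Transfer each piece to the horizontal centroidal axis using Ī + A·d² with d = y − 56.446:
  vertical leg: d = 21.054 mm → contributes +5 306 446 mm⁴
  horizontal leg (remainder): d = -49.446 mm → contributes +2 274 159 mm⁴
Total I = 7 580 605 mm⁴.
Extreme fibre distance c = 98.554 mm; S = I/c = 76 918 mm³.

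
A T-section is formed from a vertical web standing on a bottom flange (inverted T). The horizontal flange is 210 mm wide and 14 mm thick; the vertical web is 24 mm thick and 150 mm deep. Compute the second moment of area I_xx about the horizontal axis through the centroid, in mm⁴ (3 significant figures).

Split into non-overlapping primitives; take the origin at the lower-left of the bounding box.
Flange: 210 × 14, A = 2 940 mm², y = 7 mm, Ī = 48 020 mm⁴.
Web: 24 × 150, A = 3 600 mm², y = 89 mm, Ī = 6 750 000 mm⁴.
Centroid: ȳ = ΣA·y / ΣA = 52.138 mm.
Transfer each piece to the horizontal axis through the centroid using Ī + A·d² with d = y − 52.138:
  flange: d = -45.138 mm → contributes +6 037 989 mm⁴
  web: d = 36.862 mm → contributes +11 641 808 mm⁴
Total I = 17 679 796 mm⁴.

I_xx ≈ 1.77 × 10⁷ mm⁴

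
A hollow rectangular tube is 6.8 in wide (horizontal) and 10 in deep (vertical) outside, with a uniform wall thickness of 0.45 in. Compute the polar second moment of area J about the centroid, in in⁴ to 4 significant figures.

Decompose the section into non-overlapping parts with the origin at the bottom-left of its bounding rectangle.
Outer rectangle: 6.8 × 10, A = 68 in², y = 5 in, Ī = 566.667 in⁴.
Inner void (subtracted): 5.9 × 9.1, A = 53.69 in², y = 5 in, Ī = 370.506 in⁴.
By symmetry the centroid is at mid-height, ȳ = 5 in.
All pieces are centred on the centroidal x-axis, so I = ΣĪ (holes subtracted) = 196.161 in⁴.
Repeating about the centroidal y-axis gives I_y = 106.281 in⁴.
Polar second moment: J = I_x + I_y = 302.442 in⁴.

J ≈ 302.4 in⁴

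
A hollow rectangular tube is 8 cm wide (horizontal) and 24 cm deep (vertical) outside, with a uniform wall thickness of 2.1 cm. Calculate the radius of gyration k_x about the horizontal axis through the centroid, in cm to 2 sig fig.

k_x ≈ 7.6 cm

Treat the section as a set of non-overlapping primitives; coordinates are from the bounding-box lower-left.
Outer rectangle: 8 × 24, A = 192 cm², y = 12 cm, Ī = 9 216 cm⁴.
Inner void (subtracted): 3.8 × 19.8, A = 75.24 cm², y = 12 cm, Ī = 2 458 cm⁴.
By symmetry the centroid is at mid-height, ȳ = 12 cm.
All pieces are centred on the horizontal axis through the centroid, so I = ΣĪ (holes subtracted) = 6 758 cm⁴.
Radius of gyration: k = √(I/A) = √(6 758 / 116.8) = 7.608 cm.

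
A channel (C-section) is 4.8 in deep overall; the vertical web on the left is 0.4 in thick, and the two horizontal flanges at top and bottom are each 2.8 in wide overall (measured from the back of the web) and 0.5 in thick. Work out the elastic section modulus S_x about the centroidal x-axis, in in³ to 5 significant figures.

S_x ≈ 6.1793 in³

Decompose the section into non-overlapping parts with the origin at the bottom-left of its bounding rectangle.
Web: 0.4 × 4.8, A = 1.92 in², y = 2.4 in, Ī = 3.6864 in⁴.
Top flange (beyond web): 2.4 × 0.5, A = 1.2 in², y = 4.55 in, Ī = 0.025 in⁴.
Bottom flange (beyond web): 2.4 × 0.5, A = 1.2 in², y = 0.25 in, Ī = 0.025 in⁴.
By symmetry the centroid is at mid-height, ȳ = 2.4 in.
Transfer each piece to the centroidal x-axis using Ī + A·d² with d = y − 2.4:
  web: d = 0 in → contributes +3.6864 in⁴
  top flange (beyond web): d = 2.15 in → contributes +5.572 in⁴
  bottom flange (beyond web): d = -2.15 in → contributes +5.572 in⁴
Total I = 14.8304 in⁴.
Extreme fibre distance c = 2.4 in; S = I/c = 6.179333 in³.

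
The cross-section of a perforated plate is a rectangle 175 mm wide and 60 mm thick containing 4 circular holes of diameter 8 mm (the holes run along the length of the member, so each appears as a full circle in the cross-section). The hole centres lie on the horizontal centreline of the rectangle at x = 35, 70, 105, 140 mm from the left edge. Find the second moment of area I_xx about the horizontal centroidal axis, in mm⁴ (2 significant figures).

I_xx ≈ 3.1 × 10⁶ mm⁴

Split into non-overlapping primitives; take the origin at the lower-left of the bounding box.
Plate: 175 × 60, A = 10 500 mm², y = 30 mm, Ī = 3 150 000 mm⁴.
Hole 1 (subtracted): ⌀8, A = 50.27 mm², y = 30 mm, Ī = 201.1 mm⁴.
Hole 2 (subtracted): ⌀8, A = 50.27 mm², y = 30 mm, Ī = 201.1 mm⁴.
Hole 3 (subtracted): ⌀8, A = 50.27 mm², y = 30 mm, Ī = 201.1 mm⁴.
Hole 4 (subtracted): ⌀8, A = 50.27 mm², y = 30 mm, Ī = 201.1 mm⁴.
By symmetry the centroid is at mid-height, ȳ = 30 mm.
All pieces are centred on the horizontal centroidal axis, so I = ΣĪ (holes subtracted) = 3 149 196 mm⁴.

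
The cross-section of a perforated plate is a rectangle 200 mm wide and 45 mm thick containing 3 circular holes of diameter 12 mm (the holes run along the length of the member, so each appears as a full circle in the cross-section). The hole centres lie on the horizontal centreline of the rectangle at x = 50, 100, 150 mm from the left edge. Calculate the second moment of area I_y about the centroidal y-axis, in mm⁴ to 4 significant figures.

Break the section into simple shapes (no overlaps), measuring from the bottom-left corner of the bounding box.
Plate: 200 × 45, A = 9 000 mm², x = 100 mm, Ī = 30 000 000 mm⁴.
Hole 1 (subtracted): ⌀12, A = 113.097 mm², x = 50 mm, Ī = 1017.88 mm⁴.
Hole 2 (subtracted): ⌀12, A = 113.097 mm², x = 100 mm, Ī = 1017.88 mm⁴.
Hole 3 (subtracted): ⌀12, A = 113.097 mm², x = 150 mm, Ī = 1017.88 mm⁴.
By symmetry the centroid is at mid-width, x̄ = 100 mm.
Transfer each piece to the centroidal y-axis using Ī + A·d² with d = x − 100:
  plate: d = 0 mm → contributes +30 000 000 mm⁴
  hole 1: d = -50 mm → contributes −283 761 mm⁴
  hole 2: d = 0 mm → contributes −1017.88 mm⁴
  hole 3: d = 50 mm → contributes −283 761 mm⁴
Total I = 29 431 460 mm⁴.

I_y ≈ 2.943 × 10⁷ mm⁴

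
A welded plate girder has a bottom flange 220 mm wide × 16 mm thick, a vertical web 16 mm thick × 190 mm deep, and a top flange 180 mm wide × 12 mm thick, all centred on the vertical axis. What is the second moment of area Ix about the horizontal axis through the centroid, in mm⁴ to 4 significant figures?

Ix ≈ 6.623 × 10⁷ mm⁴

Treat the section as a set of non-overlapping primitives; coordinates are from the bounding-box lower-left.
Bottom plate: 220 × 16, A = 3 520 mm², y = 8 mm, Ī = 75093.3 mm⁴.
Web plate: 16 × 190, A = 3 040 mm², y = 111 mm, Ī = 9 145 333 mm⁴.
Top plate: 180 × 12, A = 2 160 mm², y = 212 mm, Ī = 25 920 mm⁴.
Centroid: ȳ = ΣA·y / ΣA = 94.4404 mm.
Transfer each piece to the horizontal axis through the centroid using Ī + A·d² with d = y − 94.4404:
  bottom plate: d = -86.4404 mm → contributes +26 376 312 mm⁴
  web plate: d = 16.5596 mm → contributes +9 978 967 mm⁴
  top plate: d = 117.56 mm → contributes +29 877 697 mm⁴
Total I = 66 232 976 mm⁴.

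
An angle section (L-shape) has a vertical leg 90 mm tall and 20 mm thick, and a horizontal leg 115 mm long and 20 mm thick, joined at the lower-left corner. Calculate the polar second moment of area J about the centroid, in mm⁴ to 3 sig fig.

Treat the section as a set of non-overlapping primitives; coordinates are from the bounding-box lower-left.
Vertical leg: 20 × 90, A = 1 800 mm², y = 45 mm, Ī = 1 215 000 mm⁴.
Horizontal leg (remainder): 95 × 20, A = 1 900 mm², y = 10 mm, Ī = 63 333 mm⁴.
Centroid: ȳ = ΣA·y / ΣA = 27.027 mm.
Transfer each piece to the centroidal x-axis using Ī + A·d² with d = y − 27.027:
  vertical leg: d = 17.973 mm → contributes +1 796 450 mm⁴
  horizontal leg (remainder): d = -17.027 mm → contributes +614 181 mm⁴
Total I = 2 410 631 mm⁴.
For the y-axis: x̄ = 39.527 mm.
Repeating about the centroidal y-axis gives I_y = 4 545 006 mm⁴.
Polar second moment: J = I_x + I_y = 6 955 636 mm⁴.

J ≈ 6.96 × 10⁶ mm⁴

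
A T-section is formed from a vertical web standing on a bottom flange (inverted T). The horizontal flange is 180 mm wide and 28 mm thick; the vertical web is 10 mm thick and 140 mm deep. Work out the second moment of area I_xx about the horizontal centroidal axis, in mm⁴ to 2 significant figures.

I_xx ≈ 1.0 × 10⁷ mm⁴

Decompose the section into non-overlapping parts with the origin at the bottom-left of its bounding rectangle.
Flange: 180 × 28, A = 5 040 mm², y = 14 mm, Ī = 329 280 mm⁴.
Web: 10 × 140, A = 1 400 mm², y = 98 mm, Ī = 2 286 667 mm⁴.
Centroid: ȳ = ΣA·y / ΣA = 32.26 mm.
Transfer each piece to the horizontal centroidal axis using Ī + A·d² with d = y − 32.26:
  flange: d = -18.26 mm → contributes +2 009 915 mm⁴
  web: d = 65.74 mm → contributes +8 336 953 mm⁴
Total I = 10 346 868 mm⁴.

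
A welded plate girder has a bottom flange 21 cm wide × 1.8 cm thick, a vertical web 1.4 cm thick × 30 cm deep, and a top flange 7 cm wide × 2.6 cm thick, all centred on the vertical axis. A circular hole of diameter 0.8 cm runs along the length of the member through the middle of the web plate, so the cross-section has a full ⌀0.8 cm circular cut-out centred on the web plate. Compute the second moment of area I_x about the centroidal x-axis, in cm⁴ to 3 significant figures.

I_x ≈ 1.66 × 10⁴ cm⁴

Break the section into simple shapes (no overlaps), measuring from the bottom-left corner of the bounding box.
Bottom plate: 21 × 1.8, A = 37.8 cm², y = 0.9 cm, Ī = 10.206 cm⁴.
Web plate: 1.4 × 30, A = 42 cm², y = 16.8 cm, Ī = 3 150 cm⁴.
Top plate: 7 × 2.6, A = 18.2 cm², y = 33.1 cm, Ī = 10.253 cm⁴.
Hole (subtracted): ⌀0.8, A = 0.50265 cm², y = 16.8 cm, Ī = 0.020106 cm⁴.
Centroid: ȳ = ΣA·y / ΣA = 13.678 cm.
Transfer each piece to the centroidal x-axis using Ī + A·d² with d = y − 13.678:
  bottom plate: d = -12.778 cm → contributes +6182.4 cm⁴
  web plate: d = 3.1217 cm → contributes +3559.3 cm⁴
  top plate: d = 19.422 cm → contributes +6875.4 cm⁴
  hole: d = 3.1217 cm → contributes −4.9186 cm⁴
Total I = 16 612 cm⁴.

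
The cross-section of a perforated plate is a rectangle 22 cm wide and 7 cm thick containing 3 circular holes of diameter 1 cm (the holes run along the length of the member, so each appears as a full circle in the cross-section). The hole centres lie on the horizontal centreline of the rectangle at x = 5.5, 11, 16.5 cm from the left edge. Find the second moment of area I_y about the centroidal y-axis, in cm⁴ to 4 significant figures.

Split into non-overlapping primitives; take the origin at the lower-left of the bounding box.
Plate: 22 × 7, A = 154 cm², x = 11 cm, Ī = 6211.33 cm⁴.
Hole 1 (subtracted): ⌀1, A = 0.785398 cm², x = 5.5 cm, Ī = 0.0490874 cm⁴.
Hole 2 (subtracted): ⌀1, A = 0.785398 cm², x = 11 cm, Ī = 0.0490874 cm⁴.
Hole 3 (subtracted): ⌀1, A = 0.785398 cm², x = 16.5 cm, Ī = 0.0490874 cm⁴.
By symmetry the centroid is at mid-width, x̄ = 11 cm.
Transfer each piece to the centroidal y-axis using Ī + A·d² with d = x − 11:
  plate: d = 0 cm → contributes +6211.33 cm⁴
  hole 1: d = -5.5 cm → contributes −23.8074 cm⁴
  hole 2: d = 0 cm → contributes −0.0490874 cm⁴
  hole 3: d = 5.5 cm → contributes −23.8074 cm⁴
Total I = 6163.67 cm⁴.

I_y ≈ 6164 cm⁴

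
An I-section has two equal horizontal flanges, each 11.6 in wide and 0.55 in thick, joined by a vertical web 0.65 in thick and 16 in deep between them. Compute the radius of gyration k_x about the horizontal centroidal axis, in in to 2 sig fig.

k_x ≈ 6.9 in

Split into non-overlapping primitives; take the origin at the lower-left of the bounding box.
Bottom flange: 11.6 × 0.55, A = 6.38 in², y = 0.275 in, Ī = 0.1608 in⁴.
Web: 0.65 × 16, A = 10.4 in², y = 8.55 in, Ī = 221.9 in⁴.
Top flange: 11.6 × 0.55, A = 6.38 in², y = 16.83 in, Ī = 0.1608 in⁴.
By symmetry the centroid is at mid-height, ȳ = 8.55 in.
Transfer each piece to the horizontal centroidal axis using Ī + A·d² with d = y − 8.55:
  bottom flange: d = -8.275 in → contributes +437 in⁴
  web: d = 0 in → contributes +221.9 in⁴
  top flange: d = 8.275 in → contributes +437 in⁴
Total I = 1 096 in⁴.
Radius of gyration: k = √(I/A) = √(1 096 / 23.16) = 6.879 in.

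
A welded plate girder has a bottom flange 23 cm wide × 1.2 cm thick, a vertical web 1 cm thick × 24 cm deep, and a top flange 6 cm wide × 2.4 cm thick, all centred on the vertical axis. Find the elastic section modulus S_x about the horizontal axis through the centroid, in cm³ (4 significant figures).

S_x ≈ 457.2 cm³

Decompose the section into non-overlapping parts with the origin at the bottom-left of its bounding rectangle.
Bottom plate: 23 × 1.2, A = 27.6 cm², y = 0.6 cm, Ī = 3.312 cm⁴.
Web plate: 1 × 24, A = 24 cm², y = 13.2 cm, Ī = 1 152 cm⁴.
Top plate: 6 × 2.4, A = 14.4 cm², y = 26.4 cm, Ī = 6.912 cm⁴.
Centroid: ȳ = ΣA·y / ΣA = 10.8109 cm.
Transfer each piece to the horizontal axis through the centroid using Ī + A·d² with d = y − 10.8109:
  bottom plate: d = -10.2109 cm → contributes +2880.96 cm⁴
  web plate: d = 2.38909 cm → contributes +1288.99 cm⁴
  top plate: d = 15.5891 cm → contributes +3506.4 cm⁴
Total I = 7676.34 cm⁴.
Extreme fibre distance c = 16.7891 cm; S = I/c = 457.222 cm³.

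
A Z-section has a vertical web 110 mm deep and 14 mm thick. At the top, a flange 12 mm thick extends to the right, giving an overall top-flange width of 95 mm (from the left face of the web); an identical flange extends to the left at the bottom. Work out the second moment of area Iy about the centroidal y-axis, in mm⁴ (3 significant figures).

Treat the section as a set of non-overlapping primitives; coordinates are from the bounding-box lower-left.
Web: 14 × 110, A = 1 540 mm², x = 88 mm, Ī = 25 153 mm⁴.
Top flange (beyond web): 81 × 12, A = 972 mm², x = 135.5 mm, Ī = 531 441 mm⁴.
Bottom flange (beyond web): 81 × 12, A = 972 mm², x = 40.5 mm, Ī = 531 441 mm⁴.
Centroid: x̄ = ΣA·x / ΣA = 88 mm.
Transfer each piece to the centroidal y-axis using Ī + A·d² with d = x − 88:
  web: d = 0 mm → contributes +25 153 mm⁴
  top flange (beyond web): d = 47.5 mm → contributes +2 724 516 mm⁴
  bottom flange (beyond web): d = -47.5 mm → contributes +2 724 516 mm⁴
Total I = 5 474 185 mm⁴.

Iy ≈ 5.47 × 10⁶ mm⁴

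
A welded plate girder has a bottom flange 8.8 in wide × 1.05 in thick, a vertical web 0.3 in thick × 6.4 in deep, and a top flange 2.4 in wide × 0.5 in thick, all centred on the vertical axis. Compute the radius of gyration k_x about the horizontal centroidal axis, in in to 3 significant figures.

Treat the section as a set of non-overlapping primitives; coordinates are from the bounding-box lower-left.
Bottom plate: 8.8 × 1.05, A = 9.24 in², y = 0.525 in, Ī = 0.84893 in⁴.
Web plate: 0.3 × 6.4, A = 1.92 in², y = 4.25 in, Ī = 6.5536 in⁴.
Top plate: 2.4 × 0.5, A = 1.2 in², y = 7.7 in, Ī = 0.025 in⁴.
Centroid: ȳ = ΣA·y / ΣA = 1.8002 in.
Transfer each piece to the horizontal centroidal axis using Ī + A·d² with d = y − 1.8002:
  bottom plate: d = -1.2752 in → contributes +15.875 in⁴
  web plate: d = 2.4498 in → contributes +18.076 in⁴
  top plate: d = 5.8998 in → contributes +41.794 in⁴
Total I = 75.745 in⁴.
Radius of gyration: k = √(I/A) = √(75.745 / 12.36) = 2.4755 in.

k_x ≈ 2.48 in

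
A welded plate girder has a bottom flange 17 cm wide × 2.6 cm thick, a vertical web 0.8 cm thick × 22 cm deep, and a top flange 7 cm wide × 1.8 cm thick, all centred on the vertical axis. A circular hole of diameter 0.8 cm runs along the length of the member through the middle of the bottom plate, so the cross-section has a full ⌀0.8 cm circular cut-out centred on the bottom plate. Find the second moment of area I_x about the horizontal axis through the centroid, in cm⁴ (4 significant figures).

Treat the section as a set of non-overlapping primitives; coordinates are from the bounding-box lower-left.
Bottom plate: 17 × 2.6, A = 44.2 cm², y = 1.3 cm, Ī = 24.8993 cm⁴.
Web plate: 0.8 × 22, A = 17.6 cm², y = 13.6 cm, Ī = 709.867 cm⁴.
Top plate: 7 × 1.8, A = 12.6 cm², y = 25.5 cm, Ī = 3.402 cm⁴.
Hole (subtracted): ⌀0.8, A = 0.502655 cm², y = 1.3 cm, Ī = 0.0201062 cm⁴.
Centroid: ȳ = ΣA·y / ΣA = 8.35573 cm.
Transfer each piece to the horizontal axis through the centroid using Ī + A·d² with d = y − 8.35573:
  bottom plate: d = -7.05573 cm → contributes +2225.32 cm⁴
  web plate: d = 5.24427 cm → contributes +1193.91 cm⁴
  top plate: d = 17.1443 cm → contributes +3706.87 cm⁴
  hole: d = -7.05573 cm → contributes −25.044 cm⁴
Total I = 7101.06 cm⁴.

I_x ≈ 7101 cm⁴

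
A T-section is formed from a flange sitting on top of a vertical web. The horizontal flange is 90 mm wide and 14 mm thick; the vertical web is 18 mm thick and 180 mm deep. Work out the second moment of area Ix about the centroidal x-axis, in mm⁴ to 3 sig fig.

Ix ≈ 1.73 × 10⁷ mm⁴

Break the section into simple shapes (no overlaps), measuring from the bottom-left corner of the bounding box.
Flange: 90 × 14, A = 1 260 mm², y = 187 mm, Ī = 20 580 mm⁴.
Web: 18 × 180, A = 3 240 mm², y = 90 mm, Ī = 8 748 000 mm⁴.
Centroid: ȳ = ΣA·y / ΣA = 117.16 mm.
Transfer each piece to the centroidal x-axis using Ī + A·d² with d = y − 117.16:
  flange: d = 69.84 mm → contributes +6 166 388 mm⁴
  web: d = -27.16 mm → contributes +11 138 037 mm⁴
Total I = 17 304 425 mm⁴.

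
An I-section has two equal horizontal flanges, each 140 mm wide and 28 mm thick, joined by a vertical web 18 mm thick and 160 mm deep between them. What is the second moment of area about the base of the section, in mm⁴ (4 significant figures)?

I_base ≈ 2.010 × 10⁸ mm⁴

Treat the section as a set of non-overlapping primitives; coordinates are from the bounding-box lower-left.
Bottom flange: 140 × 28, A = 3 920 mm², y = 14 mm, Ī = 256 107 mm⁴.
Web: 18 × 160, A = 2 880 mm², y = 108 mm, Ī = 6 144 000 mm⁴.
Top flange: 140 × 28, A = 3 920 mm², y = 202 mm, Ī = 256 107 mm⁴.
Transfer each piece to a horizontal axis along the bottom face using Ī + A·d² with d = y − 0:
  bottom flange: d = 14 mm → contributes +1 024 427 mm⁴
  web: d = 108 mm → contributes +39 736 320 mm⁴
  top flange: d = 202 mm → contributes +160 207 787 mm⁴
Total I = 200 968 533 mm⁴.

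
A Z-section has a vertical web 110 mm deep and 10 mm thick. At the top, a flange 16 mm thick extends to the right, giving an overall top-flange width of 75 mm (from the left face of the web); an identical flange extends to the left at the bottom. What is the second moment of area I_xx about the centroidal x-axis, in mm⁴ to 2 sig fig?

I_xx ≈ 5.7 × 10⁶ mm⁴

Decompose the section into non-overlapping parts with the origin at the bottom-left of its bounding rectangle.
Web: 10 × 110, A = 1 100 mm², y = 55 mm, Ī = 1 109 167 mm⁴.
Top flange (beyond web): 65 × 16, A = 1 040 mm², y = 102 mm, Ī = 22 187 mm⁴.
Bottom flange (beyond web): 65 × 16, A = 1 040 mm², y = 8 mm, Ī = 22 187 mm⁴.
Centroid: ȳ = ΣA·y / ΣA = 55 mm.
Transfer each piece to the centroidal x-axis using Ī + A·d² with d = y − 55:
  web: d = 0 mm → contributes +1 109 167 mm⁴
  top flange (beyond web): d = 47 mm → contributes +2 319 547 mm⁴
  bottom flange (beyond web): d = -47 mm → contributes +2 319 547 mm⁴
Total I = 5 748 260 mm⁴.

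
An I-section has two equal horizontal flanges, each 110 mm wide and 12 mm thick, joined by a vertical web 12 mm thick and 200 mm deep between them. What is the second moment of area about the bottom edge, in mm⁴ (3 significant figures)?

Break the section into simple shapes (no overlaps), measuring from the bottom-left corner of the bounding box.
Bottom flange: 110 × 12, A = 1 320 mm², y = 6 mm, Ī = 15 840 mm⁴.
Web: 12 × 200, A = 2 400 mm², y = 112 mm, Ī = 8 000 000 mm⁴.
Top flange: 110 × 12, A = 1 320 mm², y = 218 mm, Ī = 15 840 mm⁴.
Transfer each piece to the bottom edge using Ī + A·d² with d = y − 0:
  bottom flange: d = 6 mm → contributes +63 360 mm⁴
  web: d = 112 mm → contributes +38 105 600 mm⁴
  top flange: d = 218 mm → contributes +62 747 520 mm⁴
Total I = 100 916 480 mm⁴.

I_base ≈ 1.01 × 10⁸ mm⁴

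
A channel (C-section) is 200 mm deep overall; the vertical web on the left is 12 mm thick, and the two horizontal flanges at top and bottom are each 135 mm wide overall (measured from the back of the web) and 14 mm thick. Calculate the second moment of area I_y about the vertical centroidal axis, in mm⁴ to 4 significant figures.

Decompose the section into non-overlapping parts with the origin at the bottom-left of its bounding rectangle.
Web: 12 × 200, A = 2 400 mm², x = 6 mm, Ī = 28 800 mm⁴.
Top flange (beyond web): 123 × 14, A = 1 722 mm², x = 73.5 mm, Ī = 2 171 012 mm⁴.
Bottom flange (beyond web): 123 × 14, A = 1 722 mm², x = 73.5 mm, Ī = 2 171 012 mm⁴.
Centroid: x̄ = ΣA·x / ΣA = 45.7793 mm.
Transfer each piece to the vertical centroidal axis using Ī + A·d² with d = x − 45.7793:
  web: d = -39.7793 mm → contributes +3 826 535 mm⁴
  top flange (beyond web): d = 27.7207 mm → contributes +3 494 264 mm⁴
  bottom flange (beyond web): d = 27.7207 mm → contributes +3 494 264 mm⁴
Total I = 10 815 063 mm⁴.

I_y ≈ 1.082 × 10⁷ mm⁴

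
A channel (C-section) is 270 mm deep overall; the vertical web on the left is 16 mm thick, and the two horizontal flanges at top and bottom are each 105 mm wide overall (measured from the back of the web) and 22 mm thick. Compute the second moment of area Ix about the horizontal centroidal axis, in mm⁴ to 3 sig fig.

Split into non-overlapping primitives; take the origin at the lower-left of the bounding box.
Web: 16 × 270, A = 4 320 mm², y = 135 mm, Ī = 26 244 000 mm⁴.
Top flange (beyond web): 89 × 22, A = 1 958 mm², y = 259 mm, Ī = 78 973 mm⁴.
Bottom flange (beyond web): 89 × 22, A = 1 958 mm², y = 11 mm, Ī = 78 973 mm⁴.
By symmetry the centroid is at mid-height, ȳ = 135 mm.
Transfer each piece to the horizontal centroidal axis using Ī + A·d² with d = y − 135:
  web: d = 0 mm → contributes +26 244 000 mm⁴
  top flange (beyond web): d = 124 mm → contributes +30 185 181 mm⁴
  bottom flange (beyond web): d = -124 mm → contributes +30 185 181 mm⁴
Total I = 86 614 361 mm⁴.

Ix ≈ 8.66 × 10⁷ mm⁴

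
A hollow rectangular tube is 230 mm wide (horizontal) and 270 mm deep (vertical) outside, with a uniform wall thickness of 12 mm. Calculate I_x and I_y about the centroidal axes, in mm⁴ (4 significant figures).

Decompose the section into non-overlapping parts with the origin at the bottom-left of its bounding rectangle.
Outer rectangle: 230 × 270, A = 62 100 mm², y = 135 mm, Ī = 377 257 500 mm⁴.
Inner void (subtracted): 206 × 246, A = 50 676 mm², y = 135 mm, Ī = 255 559 068 mm⁴.
By symmetry the centroid is at mid-height, ȳ = 135 mm.
All pieces are centred on the centroidal x-axis, so I = ΣĪ (holes subtracted) = 121 698 432 mm⁴.
Repeating about the centroidal y-axis gives I_y = 94 550 272 mm⁴.

I_x ≈ 1.217 × 10⁸ mm⁴, I_y ≈ 9.455 × 10⁷ mm⁴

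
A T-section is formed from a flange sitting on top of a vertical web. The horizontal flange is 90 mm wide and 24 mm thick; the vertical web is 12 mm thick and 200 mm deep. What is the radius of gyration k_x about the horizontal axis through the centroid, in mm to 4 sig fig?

Treat the section as a set of non-overlapping primitives; coordinates are from the bounding-box lower-left.
Flange: 90 × 24, A = 2 160 mm², y = 212 mm, Ī = 103 680 mm⁴.
Web: 12 × 200, A = 2 400 mm², y = 100 mm, Ī = 8 000 000 mm⁴.
Centroid: ȳ = ΣA·y / ΣA = 153.053 mm.
Transfer each piece to the horizontal axis through the centroid using Ī + A·d² with d = y − 153.053:
  flange: d = 58.9474 mm → contributes +7 609 231 mm⁴
  web: d = -53.0526 mm → contributes +14 754 996 mm⁴
Total I = 22 364 227 mm⁴.
Radius of gyration: k = √(I/A) = √(22 364 227 / 4 560) = 70.0317 mm.

k_x ≈ 70.03 mm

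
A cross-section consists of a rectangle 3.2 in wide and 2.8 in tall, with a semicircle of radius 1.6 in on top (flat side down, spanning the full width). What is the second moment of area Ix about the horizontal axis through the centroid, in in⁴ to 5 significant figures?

Decompose the section into non-overlapping parts with the origin at the bottom-left of its bounding rectangle.
Rectangular body: 3.2 × 2.8, A = 8.96 in², y = 1.4 in, Ī = 5.853867 in⁴.
Semicircular cap: semicircle r = 1.6, A = 4.021239 in², y = 3.479061 in, Ī = 0.7193032 in⁴.
Centroid: ȳ = ΣA·y / ΣA = 2.044037 in.
Transfer each piece to the horizontal axis through the centroid using Ī + A·d² with d = y − 2.044037:
  rectangular body: d = -0.6440372 in → contributes +9.570331 in⁴
  semicircular cap: d = 1.435024 in → contributes +9.000214 in⁴
Total I = 18.57054 in⁴.

Ix ≈ 18.571 in⁴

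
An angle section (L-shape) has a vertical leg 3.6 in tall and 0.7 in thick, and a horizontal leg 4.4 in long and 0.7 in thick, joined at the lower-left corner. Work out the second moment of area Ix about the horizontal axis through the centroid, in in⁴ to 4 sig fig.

Split into non-overlapping primitives; take the origin at the lower-left of the bounding box.
Vertical leg: 0.7 × 3.6, A = 2.52 in², y = 1.8 in, Ī = 2.7216 in⁴.
Horizontal leg (remainder): 3.7 × 0.7, A = 2.59 in², y = 0.35 in, Ī = 0.105758 in⁴.
Centroid: ȳ = ΣA·y / ΣA = 1.06507 in.
Transfer each piece to the horizontal axis through the centroid using Ī + A·d² with d = y − 1.06507:
  vertical leg: d = 0.734932 in → contributes +4.08271 in⁴
  horizontal leg (remainder): d = -0.715068 in → contributes +1.43008 in⁴
Total I = 5.5128 in⁴.

Ix ≈ 5.513 in⁴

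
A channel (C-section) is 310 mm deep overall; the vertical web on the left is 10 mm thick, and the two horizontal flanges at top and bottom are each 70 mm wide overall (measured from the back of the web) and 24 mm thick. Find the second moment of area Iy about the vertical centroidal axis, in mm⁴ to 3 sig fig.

Treat the section as a set of non-overlapping primitives; coordinates are from the bounding-box lower-left.
Web: 10 × 310, A = 3 100 mm², x = 5 mm, Ī = 25 833 mm⁴.
Top flange (beyond web): 60 × 24, A = 1 440 mm², x = 40 mm, Ī = 432 000 mm⁴.
Bottom flange (beyond web): 60 × 24, A = 1 440 mm², x = 40 mm, Ī = 432 000 mm⁴.
Centroid: x̄ = ΣA·x / ΣA = 21.856 mm.
Transfer each piece to the vertical centroidal axis using Ī + A·d² with d = x − 21.856:
  web: d = -16.856 mm → contributes +906 640 mm⁴
  top flange (beyond web): d = 18.144 mm → contributes +906 045 mm⁴
  bottom flange (beyond web): d = 18.144 mm → contributes +906 045 mm⁴
Total I = 2 718 730 mm⁴.

Iy ≈ 2.72 × 10⁶ mm⁴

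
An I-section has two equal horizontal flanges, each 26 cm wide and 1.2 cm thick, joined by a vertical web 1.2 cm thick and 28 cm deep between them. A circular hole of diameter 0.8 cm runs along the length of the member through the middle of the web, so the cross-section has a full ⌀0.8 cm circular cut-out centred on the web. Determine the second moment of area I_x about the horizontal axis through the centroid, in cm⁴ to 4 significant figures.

I_x ≈ 1.550 × 10⁴ cm⁴

Break the section into simple shapes (no overlaps), measuring from the bottom-left corner of the bounding box.
Bottom flange: 26 × 1.2, A = 31.2 cm², y = 0.6 cm, Ī = 3.744 cm⁴.
Web: 1.2 × 28, A = 33.6 cm², y = 15.2 cm, Ī = 2195.2 cm⁴.
Top flange: 26 × 1.2, A = 31.2 cm², y = 29.8 cm, Ī = 3.744 cm⁴.
Hole (subtracted): ⌀0.8, A = 0.502655 cm², y = 15.2 cm, Ī = 0.0201062 cm⁴.
By symmetry the centroid is at mid-height, ȳ = 15.2 cm.
Transfer each piece to the horizontal axis through the centroid using Ī + A·d² with d = y − 15.2:
  bottom flange: d = -14.6 cm → contributes +6654.34 cm⁴
  web: d = 0 cm → contributes +2195.2 cm⁴
  top flange: d = 14.6 cm → contributes +6654.34 cm⁴
  hole: d = 0 cm → contributes −0.0201062 cm⁴
Total I = 15503.9 cm⁴.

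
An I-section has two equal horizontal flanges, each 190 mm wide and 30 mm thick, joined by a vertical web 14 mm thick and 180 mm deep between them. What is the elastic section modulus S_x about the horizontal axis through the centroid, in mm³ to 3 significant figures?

Break the section into simple shapes (no overlaps), measuring from the bottom-left corner of the bounding box.
Bottom flange: 190 × 30, A = 5 700 mm², y = 15 mm, Ī = 427 500 mm⁴.
Web: 14 × 180, A = 2 520 mm², y = 120 mm, Ī = 6 804 000 mm⁴.
Top flange: 190 × 30, A = 5 700 mm², y = 225 mm, Ī = 427 500 mm⁴.
By symmetry the centroid is at mid-height, ȳ = 120 mm.
Transfer each piece to the horizontal axis through the centroid using Ī + A·d² with d = y − 120:
  bottom flange: d = -105 mm → contributes +63 270 000 mm⁴
  web: d = 0 mm → contributes +6 804 000 mm⁴
  top flange: d = 105 mm → contributes +63 270 000 mm⁴
Total I = 133 344 000 mm⁴.
Extreme fibre distance c = 120 mm; S = I/c = 1 111 200 mm³.

S_x ≈ 1.11 × 10⁶ mm³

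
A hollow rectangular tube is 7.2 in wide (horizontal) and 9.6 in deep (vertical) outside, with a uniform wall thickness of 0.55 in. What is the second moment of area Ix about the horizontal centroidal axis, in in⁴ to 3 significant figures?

Treat the section as a set of non-overlapping primitives; coordinates are from the bounding-box lower-left.
Outer rectangle: 7.2 × 9.6, A = 69.12 in², y = 4.8 in, Ī = 530.84 in⁴.
Inner void (subtracted): 6.1 × 8.5, A = 51.85 in², y = 4.8 in, Ī = 312.18 in⁴.
By symmetry the centroid is at mid-height, ȳ = 4.8 in.
All pieces are centred on the horizontal centroidal axis, so I = ΣĪ (holes subtracted) = 218.66 in⁴.

Ix ≈ 219 in⁴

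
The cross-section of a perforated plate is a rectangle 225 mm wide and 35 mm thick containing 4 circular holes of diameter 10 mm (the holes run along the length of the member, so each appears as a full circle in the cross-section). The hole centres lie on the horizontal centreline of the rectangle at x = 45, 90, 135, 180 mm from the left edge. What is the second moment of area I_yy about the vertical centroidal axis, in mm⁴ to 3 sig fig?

I_yy ≈ 3.24 × 10⁷ mm⁴

Treat the section as a set of non-overlapping primitives; coordinates are from the bounding-box lower-left.
Plate: 225 × 35, A = 7 875 mm², x = 112.5 mm, Ī = 33 222 656 mm⁴.
Hole 1 (subtracted): ⌀10, A = 78.54 mm², x = 45 mm, Ī = 490.87 mm⁴.
Hole 2 (subtracted): ⌀10, A = 78.54 mm², x = 90 mm, Ī = 490.87 mm⁴.
Hole 3 (subtracted): ⌀10, A = 78.54 mm², x = 135 mm, Ī = 490.87 mm⁴.
Hole 4 (subtracted): ⌀10, A = 78.54 mm², x = 180 mm, Ī = 490.87 mm⁴.
By symmetry the centroid is at mid-width, x̄ = 112.5 mm.
Transfer each piece to the vertical centroidal axis using Ī + A·d² with d = x − 112.5:
  plate: d = 0 mm → contributes +33 222 656 mm⁴
  hole 1: d = -67.5 mm → contributes −358 338 mm⁴
  hole 2: d = -22.5 mm → contributes −40 252 mm⁴
  hole 3: d = 22.5 mm → contributes −40 252 mm⁴
  hole 4: d = 67.5 mm → contributes −358 338 mm⁴
Total I = 32 425 477 mm⁴.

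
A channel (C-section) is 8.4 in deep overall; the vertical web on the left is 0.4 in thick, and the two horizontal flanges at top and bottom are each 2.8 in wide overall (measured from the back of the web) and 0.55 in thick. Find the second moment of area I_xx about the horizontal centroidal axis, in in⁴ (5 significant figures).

Split into non-overlapping primitives; take the origin at the lower-left of the bounding box.
Web: 0.4 × 8.4, A = 3.36 in², y = 4.2 in, Ī = 19.7568 in⁴.
Top flange (beyond web): 2.4 × 0.55, A = 1.32 in², y = 8.125 in, Ī = 0.033275 in⁴.
Bottom flange (beyond web): 2.4 × 0.55, A = 1.32 in², y = 0.275 in, Ī = 0.033275 in⁴.
By symmetry the centroid is at mid-height, ȳ = 4.2 in.
Transfer each piece to the horizontal centroidal axis using Ī + A·d² with d = y − 4.2:
  web: d = 0 in → contributes +19.7568 in⁴
  top flange (beyond web): d = 3.925 in → contributes +20.3687 in⁴
  bottom flange (beyond web): d = -3.925 in → contributes +20.3687 in⁴
Total I = 60.4942 in⁴.

I_xx ≈ 60.494 in⁴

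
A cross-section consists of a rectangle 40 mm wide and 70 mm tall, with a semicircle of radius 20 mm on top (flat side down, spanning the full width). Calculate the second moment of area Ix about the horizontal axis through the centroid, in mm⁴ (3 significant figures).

Ix ≈ 2.13 × 10⁶ mm⁴

Split into non-overlapping primitives; take the origin at the lower-left of the bounding box.
Rectangular body: 40 × 70, A = 2 800 mm², y = 35 mm, Ī = 1 143 333 mm⁴.
Semicircular cap: semicircle r = 20, A = 628.32 mm², y = 78.488 mm, Ī = 17 561 mm⁴.
Centroid: ȳ = ΣA·y / ΣA = 42.97 mm.
Transfer each piece to the horizontal axis through the centroid using Ī + A·d² with d = y − 42.97:
  rectangular body: d = -7.9702 mm → contributes +1 321 202 mm⁴
  semicircular cap: d = 35.518 mm → contributes +810 204 mm⁴
Total I = 2 131 406 mm⁴.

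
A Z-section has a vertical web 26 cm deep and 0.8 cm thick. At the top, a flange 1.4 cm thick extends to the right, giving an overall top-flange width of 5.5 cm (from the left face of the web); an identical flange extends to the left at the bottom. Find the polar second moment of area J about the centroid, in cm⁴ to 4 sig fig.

J ≈ 3290 cm⁴

Decompose the section into non-overlapping parts with the origin at the bottom-left of its bounding rectangle.
Web: 0.8 × 26, A = 20.8 cm², y = 13 cm, Ī = 1171.73 cm⁴.
Top flange (beyond web): 4.7 × 1.4, A = 6.58 cm², y = 25.3 cm, Ī = 1.07473 cm⁴.
Bottom flange (beyond web): 4.7 × 1.4, A = 6.58 cm², y = 0.7 cm, Ī = 1.07473 cm⁴.
Centroid: ȳ = ΣA·y / ΣA = 13 cm.
Transfer each piece to the centroidal x-axis using Ī + A·d² with d = y − 13:
  web: d = 0 cm → contributes +1171.73 cm⁴
  top flange (beyond web): d = 12.3 cm → contributes +996.563 cm⁴
  bottom flange (beyond web): d = -12.3 cm → contributes +996.563 cm⁴
Total I = 3164.86 cm⁴.
For the y-axis: x̄ = 5.1 cm.
Repeating about the centroidal y-axis gives I_y = 124.857 cm⁴.
Polar second moment: J = I_x + I_y = 3289.72 cm⁴.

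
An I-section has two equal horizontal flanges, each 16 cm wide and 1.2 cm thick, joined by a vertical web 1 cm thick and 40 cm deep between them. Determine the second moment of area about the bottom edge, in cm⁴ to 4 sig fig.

I_base ≈ 5.687 × 10⁴ cm⁴

Break the section into simple shapes (no overlaps), measuring from the bottom-left corner of the bounding box.
Bottom flange: 16 × 1.2, A = 19.2 cm², y = 0.6 cm, Ī = 2.304 cm⁴.
Web: 1 × 40, A = 40 cm², y = 21.2 cm, Ī = 5333.33 cm⁴.
Top flange: 16 × 1.2, A = 19.2 cm², y = 41.8 cm, Ī = 2.304 cm⁴.
Transfer each piece to the bottom edge using Ī + A·d² with d = y − 0:
  bottom flange: d = 0.6 cm → contributes +9.216 cm⁴
  web: d = 21.2 cm → contributes +23310.9 cm⁴
  top flange: d = 41.8 cm → contributes +33549.3 cm⁴
Total I = 56869.5 cm⁴.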